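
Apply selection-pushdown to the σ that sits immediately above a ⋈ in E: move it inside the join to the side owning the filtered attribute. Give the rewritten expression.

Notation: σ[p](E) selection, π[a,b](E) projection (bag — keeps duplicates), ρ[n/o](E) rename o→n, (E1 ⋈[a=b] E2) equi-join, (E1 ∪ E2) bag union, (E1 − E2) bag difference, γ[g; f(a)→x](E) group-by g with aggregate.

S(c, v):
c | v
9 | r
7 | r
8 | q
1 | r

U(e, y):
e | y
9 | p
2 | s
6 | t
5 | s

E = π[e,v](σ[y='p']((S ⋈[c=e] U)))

σ filters on y, owned by the right side.
E' = π[e,v]((S ⋈[c=e] σ[y='p'](U)))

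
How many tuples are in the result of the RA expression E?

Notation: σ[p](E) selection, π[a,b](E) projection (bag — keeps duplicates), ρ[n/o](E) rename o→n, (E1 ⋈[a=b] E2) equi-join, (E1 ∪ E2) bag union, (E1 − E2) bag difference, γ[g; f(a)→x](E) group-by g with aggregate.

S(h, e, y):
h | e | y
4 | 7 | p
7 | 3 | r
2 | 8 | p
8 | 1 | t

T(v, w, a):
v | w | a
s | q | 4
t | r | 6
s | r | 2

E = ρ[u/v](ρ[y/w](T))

Row counts bottom-up:
  T → 3
  ρ[y/w](T) → 3
  ρ[u/v](ρ[y/w](T)) → 3

|E| = 3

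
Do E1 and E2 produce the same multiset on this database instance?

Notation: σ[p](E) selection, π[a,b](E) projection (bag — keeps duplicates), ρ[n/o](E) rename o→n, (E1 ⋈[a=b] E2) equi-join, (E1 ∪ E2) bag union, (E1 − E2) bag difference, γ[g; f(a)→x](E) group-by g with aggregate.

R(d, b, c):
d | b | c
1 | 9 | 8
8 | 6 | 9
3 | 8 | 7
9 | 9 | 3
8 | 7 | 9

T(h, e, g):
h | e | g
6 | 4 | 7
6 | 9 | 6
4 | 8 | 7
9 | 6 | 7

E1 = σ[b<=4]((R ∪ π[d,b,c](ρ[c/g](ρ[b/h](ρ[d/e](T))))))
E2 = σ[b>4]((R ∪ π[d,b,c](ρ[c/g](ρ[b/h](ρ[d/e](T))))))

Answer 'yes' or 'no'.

E1 row counts bottom-up:
  R → 5
  T → 4
  ρ[d/e](T) → 4
  ρ[b/h](ρ[d/e](T)) → 4
  ρ[c/g](ρ[b/h](ρ[d/e](T))) → 4
  π[d,b,c](ρ[c/g](ρ[b/h](ρ[d/e](T)))) → 4
  (R ∪ π[d,b,c](ρ[c/g](ρ[b/h](ρ[d/e](T))))) → 9
  σ[b<=4]((R ∪ π[d,b,c](ρ[c/g](ρ[b/h](ρ[d/e](T)))))) → 1
E2 row counts bottom-up:
  R → 5
  T → 4
  ρ[d/e](T) → 4
  ρ[b/h](ρ[d/e](T)) → 4
  ρ[c/g](ρ[b/h](ρ[d/e](T))) → 4
  π[d,b,c](ρ[c/g](ρ[b/h](ρ[d/e](T)))) → 4
  (R ∪ π[d,b,c](ρ[c/g](ρ[b/h](ρ[d/e](T))))) → 9
  σ[b>4]((R ∪ π[d,b,c](ρ[c/g](ρ[b/h](ρ[d/e](T)))))) → 8

E1 result:
d | b | c
8 | 4 | 7
E2 result:
d | b | c
1 | 9 | 8
3 | 8 | 7
4 | 6 | 7
6 | 9 | 7
8 | 6 | 9
8 | 7 | 9
9 | 6 | 6
9 | 9 | 3
Witness: (9, 9, 3) appears 0× in E1 but 1× in E2.

no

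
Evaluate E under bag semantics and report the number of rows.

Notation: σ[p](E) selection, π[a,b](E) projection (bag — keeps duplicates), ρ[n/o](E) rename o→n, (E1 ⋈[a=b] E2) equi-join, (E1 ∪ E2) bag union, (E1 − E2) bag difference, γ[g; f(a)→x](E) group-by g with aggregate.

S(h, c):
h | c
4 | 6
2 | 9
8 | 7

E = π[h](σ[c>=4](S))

Subexpression sizes:
  S → 3
  σ[c>=4](S) → 3
  π[h](σ[c>=4](S)) → 3

|E| = 3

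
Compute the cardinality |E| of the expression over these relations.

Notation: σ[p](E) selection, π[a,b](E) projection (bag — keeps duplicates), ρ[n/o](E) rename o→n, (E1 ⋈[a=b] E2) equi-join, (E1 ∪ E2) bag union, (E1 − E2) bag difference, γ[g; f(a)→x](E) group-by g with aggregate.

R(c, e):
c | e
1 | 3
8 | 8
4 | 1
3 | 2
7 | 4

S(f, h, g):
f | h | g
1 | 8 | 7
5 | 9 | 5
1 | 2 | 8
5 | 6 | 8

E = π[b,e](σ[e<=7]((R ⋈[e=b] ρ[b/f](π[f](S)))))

Stepwise |·|:
  R → 5
  S → 4
  π[f](S) → 4
  ρ[b/f](π[f](S)) → 4
  (R ⋈[e=b] ρ[b/f](π[f](S))) → 2
  σ[e<=7]((R ⋈[e=b] ρ[b/f](π[f](S)))) → 2
  π[b,e](σ[e<=7]((R ⋈[e=b] ρ[b/f](π[f](S))))) → 2

|E| = 2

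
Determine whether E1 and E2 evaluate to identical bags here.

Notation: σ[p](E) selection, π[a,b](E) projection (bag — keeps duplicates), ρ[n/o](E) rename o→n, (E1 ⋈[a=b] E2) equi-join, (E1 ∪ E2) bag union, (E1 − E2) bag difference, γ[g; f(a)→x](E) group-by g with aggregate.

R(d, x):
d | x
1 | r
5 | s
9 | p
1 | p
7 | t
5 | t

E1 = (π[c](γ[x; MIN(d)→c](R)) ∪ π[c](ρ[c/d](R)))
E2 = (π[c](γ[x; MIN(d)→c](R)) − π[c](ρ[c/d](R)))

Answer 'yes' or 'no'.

E1 row counts bottom-up:
  R → 6
  γ[x; MIN(d)→c](R) → 4
  π[c](γ[x; MIN(d)→c](R)) → 4
  R → 6
  ρ[c/d](R) → 6
  π[c](ρ[c/d](R)) → 6
  (π[c](γ[x; MIN(d)→c](R)) ∪ π[c](ρ[c/d](R))) → 10
E2 row counts bottom-up:
  R → 6
  γ[x; MIN(d)→c](R) → 4
  π[c](γ[x; MIN(d)→c](R)) → 4
  R → 6
  ρ[c/d](R) → 6
  π[c](ρ[c/d](R)) → 6
  (π[c](γ[x; MIN(d)→c](R)) − π[c](ρ[c/d](R))) → 0

E1 result:
c
1
1
1
1
5
5
5
5
7
9
E2 result:
c
(0 rows)
Witness: (1,) appears 4× in E1 but 0× in E2.

no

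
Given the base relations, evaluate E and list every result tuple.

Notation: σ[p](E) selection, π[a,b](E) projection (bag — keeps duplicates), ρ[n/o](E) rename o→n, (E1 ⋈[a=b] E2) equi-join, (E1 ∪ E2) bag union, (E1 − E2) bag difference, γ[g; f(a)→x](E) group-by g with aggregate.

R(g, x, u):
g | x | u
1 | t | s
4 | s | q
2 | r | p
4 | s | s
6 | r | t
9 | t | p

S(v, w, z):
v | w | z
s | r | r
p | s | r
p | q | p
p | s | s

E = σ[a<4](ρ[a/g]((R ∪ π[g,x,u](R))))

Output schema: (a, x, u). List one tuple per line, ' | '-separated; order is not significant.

Stepwise |·|:
  R → 6
  R → 6
  π[g,x,u](R) → 6
  (R ∪ π[g,x,u](R)) → 12
  ρ[a/g]((R ∪ π[g,x,u](R))) → 12
  σ[a<4](ρ[a/g]((R ∪ π[g,x,u](R)))) → 4

== RESULT ==
a | x | u
1 | t | s
1 | t | s
2 | r | p
2 | r | p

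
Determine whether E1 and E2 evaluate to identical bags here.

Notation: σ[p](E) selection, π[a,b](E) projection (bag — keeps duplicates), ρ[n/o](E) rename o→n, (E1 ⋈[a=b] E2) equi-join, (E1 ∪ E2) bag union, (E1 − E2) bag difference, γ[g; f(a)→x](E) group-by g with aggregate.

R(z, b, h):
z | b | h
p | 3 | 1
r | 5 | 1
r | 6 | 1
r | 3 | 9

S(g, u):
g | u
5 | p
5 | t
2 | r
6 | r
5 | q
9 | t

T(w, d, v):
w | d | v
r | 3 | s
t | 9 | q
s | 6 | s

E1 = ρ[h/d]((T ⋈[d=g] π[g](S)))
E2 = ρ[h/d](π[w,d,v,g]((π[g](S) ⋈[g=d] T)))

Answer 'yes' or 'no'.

E1 per-node cardinality:
  T → 3
  S → 6
  π[g](S) → 6
  (T ⋈[d=g] π[g](S)) → 2
  ρ[h/d]((T ⋈[d=g] π[g](S))) → 2
E2 per-node cardinality:
  S → 6
  π[g](S) → 6
  T → 3
  (π[g](S) ⋈[g=d] T) → 2
  π[w,d,v,g]((π[g](S) ⋈[g=d] T)) → 2
  ρ[h/d](π[w,d,v,g]((π[g](S) ⋈[g=d] T))) → 2

E1 and E2 produce the same multiset:
w | h | v | g
s | 6 | s | 6
t | 9 | q | 9

yes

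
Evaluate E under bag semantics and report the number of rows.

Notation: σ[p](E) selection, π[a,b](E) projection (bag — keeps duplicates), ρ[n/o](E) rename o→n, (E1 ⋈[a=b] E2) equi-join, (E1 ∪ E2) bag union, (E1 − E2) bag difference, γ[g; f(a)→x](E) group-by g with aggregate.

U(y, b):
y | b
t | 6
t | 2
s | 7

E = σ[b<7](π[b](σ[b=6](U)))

Row counts bottom-up:
  U → 3
  σ[b=6](U) → 1
  π[b](σ[b=6](U)) → 1
  σ[b<7](π[b](σ[b=6](U))) → 1

|E| = 1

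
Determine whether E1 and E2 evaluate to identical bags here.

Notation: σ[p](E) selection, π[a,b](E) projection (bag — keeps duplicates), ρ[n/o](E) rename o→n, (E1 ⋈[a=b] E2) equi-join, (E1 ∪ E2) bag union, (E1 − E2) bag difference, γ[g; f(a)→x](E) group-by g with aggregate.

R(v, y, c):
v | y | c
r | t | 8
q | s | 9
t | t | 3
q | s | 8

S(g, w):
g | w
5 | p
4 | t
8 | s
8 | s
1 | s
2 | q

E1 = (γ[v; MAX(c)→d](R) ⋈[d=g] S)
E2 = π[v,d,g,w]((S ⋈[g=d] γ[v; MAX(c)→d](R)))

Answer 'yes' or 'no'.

E1 subexpression sizes:
  R → 4
  γ[v; MAX(c)→d](R) → 3
  S → 6
  (γ[v; MAX(c)→d](R) ⋈[d=g] S) → 2
E2 subexpression sizes:
  S → 6
  R → 4
  γ[v; MAX(c)→d](R) → 3
  (S ⋈[g=d] γ[v; MAX(c)→d](R)) → 2
  π[v,d,g,w]((S ⋈[g=d] γ[v; MAX(c)→d](R))) → 2

E1 and E2 produce the same multiset:
v | d | g | w
r | 8 | 8 | s
r | 8 | 8 | s

yes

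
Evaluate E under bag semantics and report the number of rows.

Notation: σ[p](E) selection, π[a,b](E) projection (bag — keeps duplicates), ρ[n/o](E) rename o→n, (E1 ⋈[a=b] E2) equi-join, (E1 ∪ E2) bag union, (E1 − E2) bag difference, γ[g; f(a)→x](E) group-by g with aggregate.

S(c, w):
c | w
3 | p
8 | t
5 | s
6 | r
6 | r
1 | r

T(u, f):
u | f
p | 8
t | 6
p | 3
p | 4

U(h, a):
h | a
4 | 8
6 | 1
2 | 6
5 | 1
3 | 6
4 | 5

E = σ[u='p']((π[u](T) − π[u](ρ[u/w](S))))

Subexpression sizes:
  T → 4
  π[u](T) → 4
  S → 6
  ρ[u/w](S) → 6
  π[u](ρ[u/w](S)) → 6
  (π[u](T) − π[u](ρ[u/w](S))) → 2
  σ[u='p']((π[u](T) − π[u](ρ[u/w](S)))) → 2

|E| = 2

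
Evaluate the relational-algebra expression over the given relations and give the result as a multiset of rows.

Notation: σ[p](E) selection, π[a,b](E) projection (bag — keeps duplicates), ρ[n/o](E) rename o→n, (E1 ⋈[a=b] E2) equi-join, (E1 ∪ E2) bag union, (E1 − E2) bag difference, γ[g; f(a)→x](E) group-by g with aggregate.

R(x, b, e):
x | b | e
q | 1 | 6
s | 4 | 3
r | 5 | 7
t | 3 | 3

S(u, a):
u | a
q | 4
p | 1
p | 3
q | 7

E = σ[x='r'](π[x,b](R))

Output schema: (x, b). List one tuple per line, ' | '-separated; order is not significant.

Row counts bottom-up:
  R → 4
  π[x,b](R) → 4
  σ[x='r'](π[x,b](R)) → 1

== RESULT ==
x | b
r | 5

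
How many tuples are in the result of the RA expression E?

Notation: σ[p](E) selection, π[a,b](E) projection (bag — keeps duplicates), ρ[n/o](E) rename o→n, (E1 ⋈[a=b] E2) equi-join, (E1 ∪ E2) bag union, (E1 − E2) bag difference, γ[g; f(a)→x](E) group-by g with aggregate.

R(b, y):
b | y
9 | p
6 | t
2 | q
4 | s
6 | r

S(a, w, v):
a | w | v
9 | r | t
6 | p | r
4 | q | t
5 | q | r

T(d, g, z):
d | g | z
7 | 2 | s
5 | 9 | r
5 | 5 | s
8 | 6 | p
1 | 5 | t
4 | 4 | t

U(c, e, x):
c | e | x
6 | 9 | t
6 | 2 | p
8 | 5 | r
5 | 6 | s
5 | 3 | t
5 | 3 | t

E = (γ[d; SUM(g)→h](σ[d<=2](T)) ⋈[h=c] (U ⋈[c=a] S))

Row counts bottom-up:
  T → 6
  σ[d<=2](T) → 1
  γ[d; SUM(g)→h](σ[d<=2](T)) → 1
  U → 6
  S → 4
  (U ⋈[c=a] S) → 5
  (γ[d; SUM(g)→h](σ[d<=2](T)) ⋈[h=c] (U ⋈[c=a] S)) → 3

|E| = 3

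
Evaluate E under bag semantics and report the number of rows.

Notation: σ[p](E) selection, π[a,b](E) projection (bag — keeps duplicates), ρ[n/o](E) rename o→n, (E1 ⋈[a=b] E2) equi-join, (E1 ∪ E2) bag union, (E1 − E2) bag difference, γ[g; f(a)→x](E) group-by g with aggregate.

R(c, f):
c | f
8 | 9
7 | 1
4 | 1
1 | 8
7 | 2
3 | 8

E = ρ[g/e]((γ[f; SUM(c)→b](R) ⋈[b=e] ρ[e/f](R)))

Subexpression sizes:
  R → 6
  γ[f; SUM(c)→b](R) → 4
  R → 6
  ρ[e/f](R) → 6
  (γ[f; SUM(c)→b](R) ⋈[b=e] ρ[e/f](R)) → 2
  ρ[g/e]((γ[f; SUM(c)→b](R) ⋈[b=e] ρ[e/f](R))) → 2

|E| = 2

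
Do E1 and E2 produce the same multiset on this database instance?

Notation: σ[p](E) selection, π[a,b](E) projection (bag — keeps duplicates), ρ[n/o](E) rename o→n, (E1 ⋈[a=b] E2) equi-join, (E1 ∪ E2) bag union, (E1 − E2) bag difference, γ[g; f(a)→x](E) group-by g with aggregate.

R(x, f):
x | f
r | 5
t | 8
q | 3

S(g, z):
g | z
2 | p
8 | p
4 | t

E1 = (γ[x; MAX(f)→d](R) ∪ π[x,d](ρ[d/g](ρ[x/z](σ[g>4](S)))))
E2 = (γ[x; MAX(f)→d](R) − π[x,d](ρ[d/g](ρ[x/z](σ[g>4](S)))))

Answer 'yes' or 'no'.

E1 subexpression sizes:
  R → 3
  γ[x; MAX(f)→d](R) → 3
  S → 3
  σ[g>4](S) → 1
  ρ[x/z](σ[g>4](S)) → 1
  ρ[d/g](ρ[x/z](σ[g>4](S))) → 1
  π[x,d](ρ[d/g](ρ[x/z](σ[g>4](S)))) → 1
  (γ[x; MAX(f)→d](R) ∪ π[x,d](ρ[d/g](ρ[x/z](σ[g>4](S))))) → 4
E2 subexpression sizes:
  R → 3
  γ[x; MAX(f)→d](R) → 3
  S → 3
  σ[g>4](S) → 1
  ρ[x/z](σ[g>4](S)) → 1
  ρ[d/g](ρ[x/z](σ[g>4](S))) → 1
  π[x,d](ρ[d/g](ρ[x/z](σ[g>4](S)))) → 1
  (γ[x; MAX(f)→d](R) − π[x,d](ρ[d/g](ρ[x/z](σ[g>4](S))))) → 3

E1 result:
x | d
p | 8
q | 3
r | 5
t | 8
E2 result:
x | d
q | 3
r | 5
t | 8
Witness: ('p', 8) appears 1× in E1 but 0× in E2.

no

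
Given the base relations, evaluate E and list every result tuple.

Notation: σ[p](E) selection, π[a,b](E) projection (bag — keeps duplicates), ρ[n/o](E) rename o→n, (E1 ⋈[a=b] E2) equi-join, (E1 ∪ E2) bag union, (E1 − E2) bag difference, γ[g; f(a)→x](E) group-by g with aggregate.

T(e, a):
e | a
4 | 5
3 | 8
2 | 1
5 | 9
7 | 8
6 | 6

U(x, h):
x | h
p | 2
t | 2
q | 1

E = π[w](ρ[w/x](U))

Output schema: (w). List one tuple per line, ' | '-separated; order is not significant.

Stepwise |·|:
  U → 3
  ρ[w/x](U) → 3
  π[w](ρ[w/x](U)) → 3

== RESULT ==
w
p
q
t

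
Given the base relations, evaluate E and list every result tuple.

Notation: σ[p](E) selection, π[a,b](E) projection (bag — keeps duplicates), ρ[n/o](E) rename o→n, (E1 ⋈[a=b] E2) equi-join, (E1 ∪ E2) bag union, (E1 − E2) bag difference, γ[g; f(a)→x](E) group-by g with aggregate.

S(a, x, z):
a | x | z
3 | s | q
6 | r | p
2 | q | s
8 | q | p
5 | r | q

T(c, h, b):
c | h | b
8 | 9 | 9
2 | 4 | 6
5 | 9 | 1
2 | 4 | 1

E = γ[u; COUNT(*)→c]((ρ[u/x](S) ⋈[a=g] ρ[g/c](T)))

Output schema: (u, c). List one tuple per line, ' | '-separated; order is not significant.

Per-node cardinality:
  S → 5
  ρ[u/x](S) → 5
  T → 4
  ρ[g/c](T) → 4
  (ρ[u/x](S) ⋈[a=g] ρ[g/c](T)) → 4
  γ[u; COUNT(*)→c]((ρ[u/x](S) ⋈[a=g] ρ[g/c](T))) → 2

== RESULT ==
u | c
q | 3
r | 1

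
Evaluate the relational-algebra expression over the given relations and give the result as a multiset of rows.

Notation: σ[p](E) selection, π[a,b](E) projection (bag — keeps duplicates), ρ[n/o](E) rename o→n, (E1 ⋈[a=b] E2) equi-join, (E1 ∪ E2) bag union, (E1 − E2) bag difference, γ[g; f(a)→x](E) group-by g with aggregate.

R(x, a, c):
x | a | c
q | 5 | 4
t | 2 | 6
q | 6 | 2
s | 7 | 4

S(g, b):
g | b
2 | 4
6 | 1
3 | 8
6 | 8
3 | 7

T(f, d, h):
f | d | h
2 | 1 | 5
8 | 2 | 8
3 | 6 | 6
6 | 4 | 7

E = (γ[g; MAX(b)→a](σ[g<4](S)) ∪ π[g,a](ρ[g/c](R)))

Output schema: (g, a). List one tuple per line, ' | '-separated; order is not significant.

Row counts bottom-up:
  S → 5
  σ[g<4](S) → 3
  γ[g; MAX(b)→a](σ[g<4](S)) → 2
  R → 4
  ρ[g/c](R) → 4
  π[g,a](ρ[g/c](R)) → 4
  (γ[g; MAX(b)→a](σ[g<4](S)) ∪ π[g,a](ρ[g/c](R))) → 6

== RESULT ==
g | a
2 | 4
2 | 6
3 | 8
4 | 5
4 | 7
6 | 2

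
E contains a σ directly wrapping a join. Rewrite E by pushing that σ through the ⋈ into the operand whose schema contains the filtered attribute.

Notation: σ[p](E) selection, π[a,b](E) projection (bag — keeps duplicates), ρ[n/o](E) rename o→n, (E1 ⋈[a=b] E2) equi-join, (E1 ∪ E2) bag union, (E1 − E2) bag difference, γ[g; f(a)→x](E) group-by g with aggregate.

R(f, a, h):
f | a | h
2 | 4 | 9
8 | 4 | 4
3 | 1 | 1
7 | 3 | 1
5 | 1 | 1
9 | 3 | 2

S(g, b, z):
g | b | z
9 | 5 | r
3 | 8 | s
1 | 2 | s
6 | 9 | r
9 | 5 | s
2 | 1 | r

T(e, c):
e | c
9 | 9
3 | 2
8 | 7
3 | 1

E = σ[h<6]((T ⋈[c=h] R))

σ filters on h, owned by the right side.
E' = (T ⋈[c=h] σ[h<6](R))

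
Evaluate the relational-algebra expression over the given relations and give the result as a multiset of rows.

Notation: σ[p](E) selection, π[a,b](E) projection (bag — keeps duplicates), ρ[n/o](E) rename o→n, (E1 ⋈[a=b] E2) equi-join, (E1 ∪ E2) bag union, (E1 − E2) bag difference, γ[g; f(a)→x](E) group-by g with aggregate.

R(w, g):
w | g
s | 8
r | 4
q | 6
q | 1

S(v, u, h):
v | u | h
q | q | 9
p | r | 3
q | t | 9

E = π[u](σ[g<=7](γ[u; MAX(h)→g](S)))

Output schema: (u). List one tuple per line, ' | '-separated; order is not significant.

Subexpression sizes:
  S → 3
  γ[u; MAX(h)→g](S) → 3
  σ[g<=7](γ[u; MAX(h)→g](S)) → 1
  π[u](σ[g<=7](γ[u; MAX(h)→g](S))) → 1

== RESULT ==
u
r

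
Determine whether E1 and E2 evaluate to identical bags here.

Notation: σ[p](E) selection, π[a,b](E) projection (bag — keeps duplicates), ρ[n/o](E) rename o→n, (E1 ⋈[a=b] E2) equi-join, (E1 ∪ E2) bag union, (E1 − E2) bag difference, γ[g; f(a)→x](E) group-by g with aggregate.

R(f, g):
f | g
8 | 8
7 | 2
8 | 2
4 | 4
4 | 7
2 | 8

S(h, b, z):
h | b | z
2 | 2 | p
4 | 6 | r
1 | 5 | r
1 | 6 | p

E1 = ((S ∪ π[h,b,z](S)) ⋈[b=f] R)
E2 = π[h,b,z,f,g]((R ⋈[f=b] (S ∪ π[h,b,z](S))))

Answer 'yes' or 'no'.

E1 stepwise |·|:
  S → 4
  S → 4
  π[h,b,z](S) → 4
  (S ∪ π[h,b,z](S)) → 8
  R → 6
  ((S ∪ π[h,b,z](S)) ⋈[b=f] R) → 2
E2 stepwise |·|:
  R → 6
  S → 4
  S → 4
  π[h,b,z](S) → 4
  (S ∪ π[h,b,z](S)) → 8
  (R ⋈[f=b] (S ∪ π[h,b,z](S))) → 2
  π[h,b,z,f,g]((R ⋈[f=b] (S ∪ π[h,b,z](S)))) → 2

E1 and E2 produce the same multiset:
h | b | z | f | g
2 | 2 | p | 2 | 8
2 | 2 | p | 2 | 8

yes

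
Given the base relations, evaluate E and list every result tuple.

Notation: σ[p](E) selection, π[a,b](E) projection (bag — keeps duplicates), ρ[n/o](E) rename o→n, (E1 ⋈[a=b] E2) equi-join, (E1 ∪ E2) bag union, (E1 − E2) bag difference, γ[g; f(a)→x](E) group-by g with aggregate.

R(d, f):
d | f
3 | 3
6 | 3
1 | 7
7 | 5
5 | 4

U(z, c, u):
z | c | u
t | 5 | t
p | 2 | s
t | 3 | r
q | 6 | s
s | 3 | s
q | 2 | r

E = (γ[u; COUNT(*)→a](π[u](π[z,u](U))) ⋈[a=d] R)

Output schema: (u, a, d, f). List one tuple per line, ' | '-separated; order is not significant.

Row counts bottom-up:
  U → 6
  π[z,u](U) → 6
  π[u](π[z,u](U)) → 6
  γ[u; COUNT(*)→a](π[u](π[z,u](U))) → 3
  R → 5
  (γ[u; COUNT(*)→a](π[u](π[z,u](U))) ⋈[a=d] R) → 2

== RESULT ==
u | a | d | f
s | 3 | 3 | 3
t | 1 | 1 | 7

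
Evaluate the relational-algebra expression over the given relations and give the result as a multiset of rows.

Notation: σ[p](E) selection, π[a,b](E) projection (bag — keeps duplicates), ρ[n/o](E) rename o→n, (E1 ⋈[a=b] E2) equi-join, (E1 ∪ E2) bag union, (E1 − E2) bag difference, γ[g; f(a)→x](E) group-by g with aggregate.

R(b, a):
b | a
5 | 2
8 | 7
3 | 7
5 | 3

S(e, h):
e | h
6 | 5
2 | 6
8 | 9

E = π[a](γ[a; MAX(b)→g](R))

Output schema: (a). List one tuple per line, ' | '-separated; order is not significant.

Row counts bottom-up:
  R → 4
  γ[a; MAX(b)→g](R) → 3
  π[a](γ[a; MAX(b)→g](R)) → 3

== RESULT ==
a
2
3
7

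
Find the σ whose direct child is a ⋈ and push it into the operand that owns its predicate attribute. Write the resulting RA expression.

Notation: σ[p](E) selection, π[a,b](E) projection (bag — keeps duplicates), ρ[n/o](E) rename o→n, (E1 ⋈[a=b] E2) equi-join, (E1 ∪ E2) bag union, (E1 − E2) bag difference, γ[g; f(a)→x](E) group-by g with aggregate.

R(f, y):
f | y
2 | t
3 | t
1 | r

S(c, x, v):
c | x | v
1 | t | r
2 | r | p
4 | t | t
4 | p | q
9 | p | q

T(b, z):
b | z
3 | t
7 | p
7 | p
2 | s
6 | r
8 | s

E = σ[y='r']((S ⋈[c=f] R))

σ filters on y, owned by the right side.
E' = (S ⋈[c=f] σ[y='r'](R))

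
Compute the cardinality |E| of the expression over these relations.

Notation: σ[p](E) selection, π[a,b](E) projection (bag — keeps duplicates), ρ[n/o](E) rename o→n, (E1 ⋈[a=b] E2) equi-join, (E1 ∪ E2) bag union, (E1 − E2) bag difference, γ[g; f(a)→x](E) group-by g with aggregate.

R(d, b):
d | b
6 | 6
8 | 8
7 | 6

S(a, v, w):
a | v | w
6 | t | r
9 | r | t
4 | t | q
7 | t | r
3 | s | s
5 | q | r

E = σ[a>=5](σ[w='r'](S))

Stepwise |·|:
  S → 6
  σ[w='r'](S) → 3
  σ[a>=5](σ[w='r'](S)) → 3

|E| = 3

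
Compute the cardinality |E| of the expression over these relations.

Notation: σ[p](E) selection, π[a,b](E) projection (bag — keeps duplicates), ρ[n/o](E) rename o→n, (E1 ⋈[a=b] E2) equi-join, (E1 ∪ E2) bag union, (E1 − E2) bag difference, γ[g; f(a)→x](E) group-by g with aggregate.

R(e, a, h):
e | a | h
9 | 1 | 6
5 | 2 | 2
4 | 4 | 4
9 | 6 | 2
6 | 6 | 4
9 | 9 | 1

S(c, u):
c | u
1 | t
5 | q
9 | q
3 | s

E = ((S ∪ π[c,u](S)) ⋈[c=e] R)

Per-node cardinality:
  S → 4
  S → 4
  π[c,u](S) → 4
  (S ∪ π[c,u](S)) → 8
  R → 6
  ((S ∪ π[c,u](S)) ⋈[c=e] R) → 8

|E| = 8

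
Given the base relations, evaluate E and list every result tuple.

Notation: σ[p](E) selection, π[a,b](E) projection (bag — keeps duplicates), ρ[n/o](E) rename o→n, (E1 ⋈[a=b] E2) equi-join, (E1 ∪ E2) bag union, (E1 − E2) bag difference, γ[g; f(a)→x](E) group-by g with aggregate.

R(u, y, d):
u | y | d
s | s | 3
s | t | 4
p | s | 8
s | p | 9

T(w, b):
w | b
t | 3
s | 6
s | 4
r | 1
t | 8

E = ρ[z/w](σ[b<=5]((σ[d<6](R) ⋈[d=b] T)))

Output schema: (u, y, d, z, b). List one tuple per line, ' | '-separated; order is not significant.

Subexpression sizes:
  R → 4
  σ[d<6](R) → 2
  T → 5
  (σ[d<6](R) ⋈[d=b] T) → 2
  σ[b<=5]((σ[d<6](R) ⋈[d=b] T)) → 2
  ρ[z/w](σ[b<=5]((σ[d<6](R) ⋈[d=b] T))) → 2

== RESULT ==
u | y | d | z | b
s | s | 3 | t | 3
s | t | 4 | s | 4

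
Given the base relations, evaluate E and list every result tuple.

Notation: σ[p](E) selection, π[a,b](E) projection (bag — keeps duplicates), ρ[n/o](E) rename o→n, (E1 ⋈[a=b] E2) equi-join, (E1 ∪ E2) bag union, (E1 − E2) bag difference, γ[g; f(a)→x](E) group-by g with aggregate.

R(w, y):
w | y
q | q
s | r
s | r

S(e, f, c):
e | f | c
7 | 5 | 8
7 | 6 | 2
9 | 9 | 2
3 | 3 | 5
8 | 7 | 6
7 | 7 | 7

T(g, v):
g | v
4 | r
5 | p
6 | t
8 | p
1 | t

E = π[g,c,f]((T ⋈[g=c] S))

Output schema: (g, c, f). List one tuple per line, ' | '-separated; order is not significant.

Stepwise |·|:
  T → 5
  S → 6
  (T ⋈[g=c] S) → 3
  π[g,c,f]((T ⋈[g=c] S)) → 3

== RESULT ==
g | c | f
5 | 5 | 3
6 | 6 | 7
8 | 8 | 5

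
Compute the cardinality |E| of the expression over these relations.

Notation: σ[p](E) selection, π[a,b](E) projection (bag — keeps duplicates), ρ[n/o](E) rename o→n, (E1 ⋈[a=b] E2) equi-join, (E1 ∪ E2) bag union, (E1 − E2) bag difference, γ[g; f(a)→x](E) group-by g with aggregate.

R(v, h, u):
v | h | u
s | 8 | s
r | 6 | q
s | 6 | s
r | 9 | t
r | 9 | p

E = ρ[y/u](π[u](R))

Stepwise |·|:
  R → 5
  π[u](R) → 5
  ρ[y/u](π[u](R)) → 5

|E| = 5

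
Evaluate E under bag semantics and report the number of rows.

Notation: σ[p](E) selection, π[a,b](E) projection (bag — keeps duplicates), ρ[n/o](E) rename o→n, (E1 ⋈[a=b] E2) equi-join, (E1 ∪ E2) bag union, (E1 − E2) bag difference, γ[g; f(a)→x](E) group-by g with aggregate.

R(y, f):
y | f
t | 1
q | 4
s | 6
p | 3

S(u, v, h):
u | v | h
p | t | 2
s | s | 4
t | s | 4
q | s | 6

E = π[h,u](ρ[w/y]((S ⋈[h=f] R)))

Stepwise |·|:
  S → 4
  R → 4
  (S ⋈[h=f] R) → 3
  ρ[w/y]((S ⋈[h=f] R)) → 3
  π[h,u](ρ[w/y]((S ⋈[h=f] R))) → 3

|E| = 3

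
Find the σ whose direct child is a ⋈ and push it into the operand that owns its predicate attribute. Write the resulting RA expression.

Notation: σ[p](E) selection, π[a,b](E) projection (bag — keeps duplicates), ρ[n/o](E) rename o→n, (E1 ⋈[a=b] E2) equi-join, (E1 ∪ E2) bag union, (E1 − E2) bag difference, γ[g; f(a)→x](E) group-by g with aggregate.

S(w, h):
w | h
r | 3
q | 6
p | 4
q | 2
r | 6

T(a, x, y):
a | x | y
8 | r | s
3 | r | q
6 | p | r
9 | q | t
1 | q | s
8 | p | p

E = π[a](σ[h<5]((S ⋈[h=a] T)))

σ filters on h, owned by the left side.
E' = π[a]((σ[h<5](S) ⋈[h=a] T))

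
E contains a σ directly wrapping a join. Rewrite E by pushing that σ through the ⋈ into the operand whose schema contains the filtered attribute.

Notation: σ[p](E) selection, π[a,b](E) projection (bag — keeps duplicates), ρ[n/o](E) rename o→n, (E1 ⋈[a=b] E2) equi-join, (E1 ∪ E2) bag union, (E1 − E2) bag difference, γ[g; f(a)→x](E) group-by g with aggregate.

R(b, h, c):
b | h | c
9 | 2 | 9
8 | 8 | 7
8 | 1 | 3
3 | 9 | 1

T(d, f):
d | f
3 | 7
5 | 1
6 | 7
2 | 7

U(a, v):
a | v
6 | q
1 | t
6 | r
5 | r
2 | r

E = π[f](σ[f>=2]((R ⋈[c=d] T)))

σ filters on f, owned by the right side.
E' = π[f]((R ⋈[c=d] σ[f>=2](T)))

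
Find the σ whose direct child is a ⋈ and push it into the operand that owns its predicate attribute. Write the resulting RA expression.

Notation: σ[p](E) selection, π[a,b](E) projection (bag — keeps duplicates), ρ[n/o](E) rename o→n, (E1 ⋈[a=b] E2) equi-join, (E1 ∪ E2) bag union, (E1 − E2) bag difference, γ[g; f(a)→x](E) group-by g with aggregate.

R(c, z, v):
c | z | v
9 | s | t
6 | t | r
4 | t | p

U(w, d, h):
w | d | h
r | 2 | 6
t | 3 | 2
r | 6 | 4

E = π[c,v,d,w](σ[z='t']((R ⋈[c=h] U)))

σ filters on z, owned by the left side.
E' = π[c,v,d,w]((σ[z='t'](R) ⋈[c=h] U))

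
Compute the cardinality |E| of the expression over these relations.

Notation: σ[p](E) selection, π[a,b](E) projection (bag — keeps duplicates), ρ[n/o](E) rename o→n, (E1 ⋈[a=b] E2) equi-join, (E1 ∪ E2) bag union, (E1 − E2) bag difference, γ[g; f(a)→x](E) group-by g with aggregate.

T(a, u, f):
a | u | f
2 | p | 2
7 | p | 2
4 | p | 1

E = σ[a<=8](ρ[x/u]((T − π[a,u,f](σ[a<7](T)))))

Stepwise |·|:
  T → 3
  T → 3
  σ[a<7](T) → 2
  π[a,u,f](σ[a<7](T)) → 2
  (T − π[a,u,f](σ[a<7](T))) → 1
  ρ[x/u]((T − π[a,u,f](σ[a<7](T)))) → 1
  σ[a<=8](ρ[x/u]((T − π[a,u,f](σ[a<7](T))))) → 1

|E| = 1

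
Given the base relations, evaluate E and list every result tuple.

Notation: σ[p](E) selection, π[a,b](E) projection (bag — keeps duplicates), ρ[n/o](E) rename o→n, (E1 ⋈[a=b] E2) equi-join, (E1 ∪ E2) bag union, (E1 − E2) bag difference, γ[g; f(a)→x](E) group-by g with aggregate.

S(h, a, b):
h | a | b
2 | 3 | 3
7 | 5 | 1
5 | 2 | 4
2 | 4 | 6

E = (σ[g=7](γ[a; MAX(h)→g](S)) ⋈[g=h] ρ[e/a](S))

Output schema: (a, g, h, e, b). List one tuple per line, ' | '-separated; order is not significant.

Stepwise |·|:
  S → 4
  γ[a; MAX(h)→g](S) → 4
  σ[g=7](γ[a; MAX(h)→g](S)) → 1
  S → 4
  ρ[e/a](S) → 4
  (σ[g=7](γ[a; MAX(h)→g](S)) ⋈[g=h] ρ[e/a](S)) → 1

== RESULT ==
a | g | h | e | b
5 | 7 | 7 | 5 | 1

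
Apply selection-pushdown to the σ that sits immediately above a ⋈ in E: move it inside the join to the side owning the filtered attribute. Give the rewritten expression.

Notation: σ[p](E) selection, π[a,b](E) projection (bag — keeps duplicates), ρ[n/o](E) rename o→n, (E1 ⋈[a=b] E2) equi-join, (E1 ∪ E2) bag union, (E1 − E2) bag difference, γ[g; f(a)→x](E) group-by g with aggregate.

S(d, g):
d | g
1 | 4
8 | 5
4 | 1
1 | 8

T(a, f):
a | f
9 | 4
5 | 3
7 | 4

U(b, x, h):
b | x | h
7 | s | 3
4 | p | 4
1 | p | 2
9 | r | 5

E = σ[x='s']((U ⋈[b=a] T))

σ filters on x, owned by the left side.
E' = (σ[x='s'](U) ⋈[b=a] T)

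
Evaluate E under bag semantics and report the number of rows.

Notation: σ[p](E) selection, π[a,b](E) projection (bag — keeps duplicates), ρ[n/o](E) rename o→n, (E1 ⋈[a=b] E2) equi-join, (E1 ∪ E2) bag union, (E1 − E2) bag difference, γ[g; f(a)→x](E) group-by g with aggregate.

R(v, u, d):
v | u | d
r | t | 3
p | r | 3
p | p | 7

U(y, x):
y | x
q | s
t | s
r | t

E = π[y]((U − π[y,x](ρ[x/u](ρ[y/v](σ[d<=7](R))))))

Subexpression sizes:
  U → 3
  R → 3
  σ[d<=7](R) → 3
  ρ[y/v](σ[d<=7](R)) → 3
  ρ[x/u](ρ[y/v](σ[d<=7](R))) → 3
  π[y,x](ρ[x/u](ρ[y/v](σ[d<=7](R)))) → 3
  (U − π[y,x](ρ[x/u](ρ[y/v](σ[d<=7](R))))) → 2
  π[y]((U − π[y,x](ρ[x/u](ρ[y/v](σ[d<=7](R)))))) → 2

|E| = 2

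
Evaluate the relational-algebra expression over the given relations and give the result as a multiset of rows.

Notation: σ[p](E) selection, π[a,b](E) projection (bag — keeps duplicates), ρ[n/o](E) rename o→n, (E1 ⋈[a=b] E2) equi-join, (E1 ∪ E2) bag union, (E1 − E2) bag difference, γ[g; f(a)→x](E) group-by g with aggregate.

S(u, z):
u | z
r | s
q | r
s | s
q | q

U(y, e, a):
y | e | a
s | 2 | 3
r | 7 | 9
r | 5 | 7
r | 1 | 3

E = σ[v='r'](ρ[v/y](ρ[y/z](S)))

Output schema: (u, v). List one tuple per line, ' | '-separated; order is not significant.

Subexpression sizes:
  S → 4
  ρ[y/z](S) → 4
  ρ[v/y](ρ[y/z](S)) → 4
  σ[v='r'](ρ[v/y](ρ[y/z](S))) → 1

== RESULT ==
u | v
q | r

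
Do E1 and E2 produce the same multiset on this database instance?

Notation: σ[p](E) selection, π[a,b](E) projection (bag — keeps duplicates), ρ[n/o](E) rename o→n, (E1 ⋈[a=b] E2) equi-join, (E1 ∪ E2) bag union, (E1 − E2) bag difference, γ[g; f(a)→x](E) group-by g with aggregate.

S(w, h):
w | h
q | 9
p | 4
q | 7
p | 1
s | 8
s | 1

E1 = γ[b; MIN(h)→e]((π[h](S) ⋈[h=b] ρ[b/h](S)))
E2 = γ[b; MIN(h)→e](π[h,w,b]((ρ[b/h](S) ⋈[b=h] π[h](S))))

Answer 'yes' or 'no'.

E1 stepwise |·|:
  S → 6
  π[h](S) → 6
  S → 6
  ρ[b/h](S) → 6
  (π[h](S) ⋈[h=b] ρ[b/h](S)) → 8
  γ[b; MIN(h)→e]((π[h](S) ⋈[h=b] ρ[b/h](S))) → 5
E2 stepwise |·|:
  S → 6
  ρ[b/h](S) → 6
  S → 6
  π[h](S) → 6
  (ρ[b/h](S) ⋈[b=h] π[h](S)) → 8
  π[h,w,b]((ρ[b/h](S) ⋈[b=h] π[h](S))) → 8
  γ[b; MIN(h)→e](π[h,w,b]((ρ[b/h](S) ⋈[b=h] π[h](S)))) → 5

E1 and E2 produce the same multiset:
b | e
1 | 1
4 | 4
7 | 7
8 | 8
9 | 9

yes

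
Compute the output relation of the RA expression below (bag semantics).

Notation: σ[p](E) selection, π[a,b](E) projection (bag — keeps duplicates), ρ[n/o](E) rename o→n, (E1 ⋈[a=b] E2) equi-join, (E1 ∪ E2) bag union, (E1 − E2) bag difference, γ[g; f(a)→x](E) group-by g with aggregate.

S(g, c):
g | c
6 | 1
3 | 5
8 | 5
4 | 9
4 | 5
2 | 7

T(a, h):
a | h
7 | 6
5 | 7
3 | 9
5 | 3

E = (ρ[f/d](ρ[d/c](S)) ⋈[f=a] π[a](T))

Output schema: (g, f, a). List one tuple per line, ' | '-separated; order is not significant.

Stepwise |·|:
  S → 6
  ρ[d/c](S) → 6
  ρ[f/d](ρ[d/c](S)) → 6
  T → 4
  π[a](T) → 4
  (ρ[f/d](ρ[d/c](S)) ⋈[f=a] π[a](T)) → 7

== RESULT ==
g | f | a
2 | 7 | 7
3 | 5 | 5
3 | 5 | 5
4 | 5 | 5
4 | 5 | 5
8 | 5 | 5
8 | 5 | 5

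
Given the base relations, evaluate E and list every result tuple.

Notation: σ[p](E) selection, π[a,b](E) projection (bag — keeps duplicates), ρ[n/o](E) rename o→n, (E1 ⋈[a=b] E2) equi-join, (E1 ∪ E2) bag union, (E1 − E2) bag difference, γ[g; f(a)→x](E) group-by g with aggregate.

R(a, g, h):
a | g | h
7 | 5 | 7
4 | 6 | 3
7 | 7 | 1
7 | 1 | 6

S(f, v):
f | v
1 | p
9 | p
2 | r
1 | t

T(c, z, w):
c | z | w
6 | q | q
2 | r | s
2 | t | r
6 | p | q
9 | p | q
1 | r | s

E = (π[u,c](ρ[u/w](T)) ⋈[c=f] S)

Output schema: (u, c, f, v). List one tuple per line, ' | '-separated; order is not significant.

Row counts bottom-up:
  T → 6
  ρ[u/w](T) → 6
  π[u,c](ρ[u/w](T)) → 6
  S → 4
  (π[u,c](ρ[u/w](T)) ⋈[c=f] S) → 5

== RESULT ==
u | c | f | v
q | 9 | 9 | p
r | 2 | 2 | r
s | 1 | 1 | p
s | 1 | 1 | t
s | 2 | 2 | r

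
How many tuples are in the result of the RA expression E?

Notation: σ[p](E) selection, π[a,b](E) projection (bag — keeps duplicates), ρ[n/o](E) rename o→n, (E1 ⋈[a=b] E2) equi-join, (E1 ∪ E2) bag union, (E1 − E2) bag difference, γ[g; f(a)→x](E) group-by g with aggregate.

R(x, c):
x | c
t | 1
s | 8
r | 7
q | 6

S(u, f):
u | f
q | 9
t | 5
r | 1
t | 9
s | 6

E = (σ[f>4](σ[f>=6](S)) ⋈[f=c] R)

Subexpression sizes:
  S → 5
  σ[f>=6](S) → 3
  σ[f>4](σ[f>=6](S)) → 3
  R → 4
  (σ[f>4](σ[f>=6](S)) ⋈[f=c] R) → 1

|E| = 1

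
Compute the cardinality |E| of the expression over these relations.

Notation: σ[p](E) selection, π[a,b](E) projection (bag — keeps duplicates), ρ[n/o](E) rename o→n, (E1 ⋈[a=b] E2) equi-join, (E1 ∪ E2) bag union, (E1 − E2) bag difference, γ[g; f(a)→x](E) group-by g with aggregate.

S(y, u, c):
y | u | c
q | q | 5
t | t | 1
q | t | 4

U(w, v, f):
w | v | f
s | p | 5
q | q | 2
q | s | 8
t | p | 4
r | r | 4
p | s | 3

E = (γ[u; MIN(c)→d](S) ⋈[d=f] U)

Subexpression sizes:
  S → 3
  γ[u; MIN(c)→d](S) → 2
  U → 6
  (γ[u; MIN(c)→d](S) ⋈[d=f] U) → 1

|E| = 1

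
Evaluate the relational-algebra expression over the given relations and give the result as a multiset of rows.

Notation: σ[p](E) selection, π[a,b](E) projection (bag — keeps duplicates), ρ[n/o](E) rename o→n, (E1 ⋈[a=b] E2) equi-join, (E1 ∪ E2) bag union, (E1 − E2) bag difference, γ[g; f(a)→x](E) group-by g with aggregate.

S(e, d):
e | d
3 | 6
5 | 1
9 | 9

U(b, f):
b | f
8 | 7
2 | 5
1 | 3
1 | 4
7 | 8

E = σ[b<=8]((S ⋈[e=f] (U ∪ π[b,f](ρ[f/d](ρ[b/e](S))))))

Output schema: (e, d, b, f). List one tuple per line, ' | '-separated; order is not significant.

Row counts bottom-up:
  S → 3
  U → 5
  S → 3
  ρ[b/e](S) → 3
  ρ[f/d](ρ[b/e](S)) → 3
  π[b,f](ρ[f/d](ρ[b/e](S))) → 3
  (U ∪ π[b,f](ρ[f/d](ρ[b/e](S)))) → 8
  (S ⋈[e=f] (U ∪ π[b,f](ρ[f/d](ρ[b/e](S))))) → 3
  σ[b<=8]((S ⋈[e=f] (U ∪ π[b,f](ρ[f/d](ρ[b/e](S)))))) → 2

== RESULT ==
e | d | b | f
3 | 6 | 1 | 3
5 | 1 | 2 | 5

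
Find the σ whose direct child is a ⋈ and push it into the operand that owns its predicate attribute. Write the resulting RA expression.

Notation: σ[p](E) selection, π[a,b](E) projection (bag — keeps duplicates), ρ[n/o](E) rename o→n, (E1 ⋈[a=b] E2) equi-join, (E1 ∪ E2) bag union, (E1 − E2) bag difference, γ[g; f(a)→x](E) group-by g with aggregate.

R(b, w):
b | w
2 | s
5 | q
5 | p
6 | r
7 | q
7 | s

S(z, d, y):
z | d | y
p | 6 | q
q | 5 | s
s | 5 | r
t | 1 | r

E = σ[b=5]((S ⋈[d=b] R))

σ filters on b, owned by the right side.
E' = (S ⋈[d=b] σ[b=5](R))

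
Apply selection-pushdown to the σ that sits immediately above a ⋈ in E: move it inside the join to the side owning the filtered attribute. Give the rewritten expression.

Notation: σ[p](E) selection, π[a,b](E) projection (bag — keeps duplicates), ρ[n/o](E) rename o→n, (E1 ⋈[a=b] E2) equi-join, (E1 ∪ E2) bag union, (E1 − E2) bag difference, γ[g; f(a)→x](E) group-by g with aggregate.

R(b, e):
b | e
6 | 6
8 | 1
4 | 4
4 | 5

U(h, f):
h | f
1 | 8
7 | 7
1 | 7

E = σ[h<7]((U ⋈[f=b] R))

σ filters on h, owned by the left side.
E' = (σ[h<7](U) ⋈[f=b] R)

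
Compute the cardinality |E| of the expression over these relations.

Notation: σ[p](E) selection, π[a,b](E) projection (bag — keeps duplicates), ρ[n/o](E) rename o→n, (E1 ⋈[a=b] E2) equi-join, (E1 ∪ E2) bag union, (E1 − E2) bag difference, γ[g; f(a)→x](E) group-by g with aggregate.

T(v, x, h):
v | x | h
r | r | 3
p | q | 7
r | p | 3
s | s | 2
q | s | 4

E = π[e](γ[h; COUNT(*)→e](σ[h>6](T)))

Subexpression sizes:
  T → 5
  σ[h>6](T) → 1
  γ[h; COUNT(*)→e](σ[h>6](T)) → 1
  π[e](γ[h; COUNT(*)→e](σ[h>6](T))) → 1

|E| = 1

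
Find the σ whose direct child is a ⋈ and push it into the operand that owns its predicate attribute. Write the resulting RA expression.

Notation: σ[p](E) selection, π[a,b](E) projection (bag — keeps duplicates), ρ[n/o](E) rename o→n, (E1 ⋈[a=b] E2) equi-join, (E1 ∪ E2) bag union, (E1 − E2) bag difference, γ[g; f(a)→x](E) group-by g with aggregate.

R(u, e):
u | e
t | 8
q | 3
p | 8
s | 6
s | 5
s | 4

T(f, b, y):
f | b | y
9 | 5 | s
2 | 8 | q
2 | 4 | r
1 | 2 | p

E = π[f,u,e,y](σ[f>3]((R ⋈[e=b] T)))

σ filters on f, owned by the right side.
E' = π[f,u,e,y]((R ⋈[e=b] σ[f>3](T)))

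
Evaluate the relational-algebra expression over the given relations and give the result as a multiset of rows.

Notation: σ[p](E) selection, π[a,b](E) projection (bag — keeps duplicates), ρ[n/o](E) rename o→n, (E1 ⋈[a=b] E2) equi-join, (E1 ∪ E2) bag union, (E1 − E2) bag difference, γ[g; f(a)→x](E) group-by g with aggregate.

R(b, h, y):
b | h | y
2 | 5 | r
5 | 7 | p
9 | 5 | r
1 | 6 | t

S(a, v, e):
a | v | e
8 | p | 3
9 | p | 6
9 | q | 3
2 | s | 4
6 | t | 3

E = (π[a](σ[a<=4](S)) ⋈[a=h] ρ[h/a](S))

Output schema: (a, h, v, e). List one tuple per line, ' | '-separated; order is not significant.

Stepwise |·|:
  S → 5
  σ[a<=4](S) → 1
  π[a](σ[a<=4](S)) → 1
  S → 5
  ρ[h/a](S) → 5
  (π[a](σ[a<=4](S)) ⋈[a=h] ρ[h/a](S)) → 1

== RESULT ==
a | h | v | e
2 | 2 | s | 4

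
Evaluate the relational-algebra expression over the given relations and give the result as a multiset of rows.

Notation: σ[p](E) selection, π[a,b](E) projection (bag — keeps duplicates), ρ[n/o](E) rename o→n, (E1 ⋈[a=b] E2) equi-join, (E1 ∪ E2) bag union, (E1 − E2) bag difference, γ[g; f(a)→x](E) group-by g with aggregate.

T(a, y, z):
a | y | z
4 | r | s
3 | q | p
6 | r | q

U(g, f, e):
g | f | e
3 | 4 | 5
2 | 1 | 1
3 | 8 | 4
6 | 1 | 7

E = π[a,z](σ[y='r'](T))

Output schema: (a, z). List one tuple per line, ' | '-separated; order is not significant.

Stepwise |·|:
  T → 3
  σ[y='r'](T) → 2
  π[a,z](σ[y='r'](T)) → 2

== RESULT ==
a | z
4 | s
6 | q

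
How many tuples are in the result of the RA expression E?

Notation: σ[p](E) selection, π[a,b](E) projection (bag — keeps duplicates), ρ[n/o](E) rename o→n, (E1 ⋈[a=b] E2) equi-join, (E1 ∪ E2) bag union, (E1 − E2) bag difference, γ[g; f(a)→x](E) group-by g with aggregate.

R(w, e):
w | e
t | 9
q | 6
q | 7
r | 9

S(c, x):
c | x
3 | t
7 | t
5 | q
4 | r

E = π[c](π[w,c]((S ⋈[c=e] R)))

Subexpression sizes:
  S → 4
  R → 4
  (S ⋈[c=e] R) → 1
  π[w,c]((S ⋈[c=e] R)) → 1
  π[c](π[w,c]((S ⋈[c=e] R))) → 1

|E| = 1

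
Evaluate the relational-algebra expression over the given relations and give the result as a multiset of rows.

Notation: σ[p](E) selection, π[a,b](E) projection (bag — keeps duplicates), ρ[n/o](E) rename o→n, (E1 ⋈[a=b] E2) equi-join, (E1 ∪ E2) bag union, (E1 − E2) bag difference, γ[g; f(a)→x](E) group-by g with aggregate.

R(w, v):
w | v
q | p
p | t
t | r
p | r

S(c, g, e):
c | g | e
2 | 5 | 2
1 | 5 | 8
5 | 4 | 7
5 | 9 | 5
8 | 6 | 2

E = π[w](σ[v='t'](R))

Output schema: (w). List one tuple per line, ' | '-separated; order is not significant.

Per-node cardinality:
  R → 4
  σ[v='t'](R) → 1
  π[w](σ[v='t'](R)) → 1

== RESULT ==
w
p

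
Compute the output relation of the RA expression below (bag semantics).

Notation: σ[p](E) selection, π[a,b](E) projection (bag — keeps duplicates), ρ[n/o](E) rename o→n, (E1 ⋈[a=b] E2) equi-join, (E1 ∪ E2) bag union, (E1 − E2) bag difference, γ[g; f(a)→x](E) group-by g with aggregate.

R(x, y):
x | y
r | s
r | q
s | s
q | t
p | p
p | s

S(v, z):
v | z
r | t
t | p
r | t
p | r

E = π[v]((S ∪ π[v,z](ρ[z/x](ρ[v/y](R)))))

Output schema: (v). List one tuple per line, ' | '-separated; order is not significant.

Stepwise |·|:
  S → 4
  R → 6
  ρ[v/y](R) → 6
  ρ[z/x](ρ[v/y](R)) → 6
  π[v,z](ρ[z/x](ρ[v/y](R))) → 6
  (S ∪ π[v,z](ρ[z/x](ρ[v/y](R)))) → 10
  π[v]((S ∪ π[v,z](ρ[z/x](ρ[v/y](R))))) → 10

== RESULT ==
v
p
p
q
r
r
s
s
s
t
t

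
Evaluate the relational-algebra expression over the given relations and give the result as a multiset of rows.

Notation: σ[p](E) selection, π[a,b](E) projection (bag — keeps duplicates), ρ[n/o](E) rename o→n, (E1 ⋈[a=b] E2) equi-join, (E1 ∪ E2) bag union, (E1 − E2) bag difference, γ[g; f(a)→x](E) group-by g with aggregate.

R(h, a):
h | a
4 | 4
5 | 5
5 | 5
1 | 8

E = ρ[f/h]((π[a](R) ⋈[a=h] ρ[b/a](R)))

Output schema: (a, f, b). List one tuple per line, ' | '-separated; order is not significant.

Subexpression sizes:
  R → 4
  π[a](R) → 4
  R → 4
  ρ[b/a](R) → 4
  (π[a](R) ⋈[a=h] ρ[b/a](R)) → 5
  ρ[f/h]((π[a](R) ⋈[a=h] ρ[b/a](R))) → 5

== RESULT ==
a | f | b
4 | 4 | 4
5 | 5 | 5
5 | 5 | 5
5 | 5 | 5
5 | 5 | 5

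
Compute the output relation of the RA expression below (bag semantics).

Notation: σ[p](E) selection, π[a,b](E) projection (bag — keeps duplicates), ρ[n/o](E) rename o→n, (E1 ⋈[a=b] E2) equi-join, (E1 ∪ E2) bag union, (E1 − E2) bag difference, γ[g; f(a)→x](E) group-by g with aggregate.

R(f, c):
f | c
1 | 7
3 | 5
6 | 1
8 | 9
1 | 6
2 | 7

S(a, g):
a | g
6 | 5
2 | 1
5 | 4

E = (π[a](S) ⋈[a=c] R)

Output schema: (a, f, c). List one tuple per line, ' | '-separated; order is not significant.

Per-node cardinality:
  S → 3
  π[a](S) → 3
  R → 6
  (π[a](S) ⋈[a=c] R) → 2

== RESULT ==
a | f | c
5 | 3 | 5
6 | 1 | 6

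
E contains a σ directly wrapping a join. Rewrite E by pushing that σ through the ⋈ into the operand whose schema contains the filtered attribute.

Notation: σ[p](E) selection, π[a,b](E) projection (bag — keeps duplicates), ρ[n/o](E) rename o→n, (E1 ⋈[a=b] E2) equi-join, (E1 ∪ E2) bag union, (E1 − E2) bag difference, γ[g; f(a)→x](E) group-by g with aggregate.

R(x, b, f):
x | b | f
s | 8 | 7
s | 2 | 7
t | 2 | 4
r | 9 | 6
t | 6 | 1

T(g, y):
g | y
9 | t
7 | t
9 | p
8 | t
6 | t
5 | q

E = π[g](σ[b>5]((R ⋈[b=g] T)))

σ filters on b, owned by the left side.
E' = π[g]((σ[b>5](R) ⋈[b=g] T))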